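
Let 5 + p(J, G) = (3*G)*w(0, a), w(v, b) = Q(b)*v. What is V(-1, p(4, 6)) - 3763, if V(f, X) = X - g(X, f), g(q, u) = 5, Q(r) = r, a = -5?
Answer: -3773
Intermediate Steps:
w(v, b) = b*v
p(J, G) = -5 (p(J, G) = -5 + (3*G)*(-5*0) = -5 + (3*G)*0 = -5 + 0 = -5)
V(f, X) = -5 + X (V(f, X) = X - 1*5 = X - 5 = -5 + X)
V(-1, p(4, 6)) - 3763 = (-5 - 5) - 3763 = -10 - 3763 = -3773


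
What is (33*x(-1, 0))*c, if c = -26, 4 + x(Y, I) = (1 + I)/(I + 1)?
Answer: 2574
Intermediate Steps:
x(Y, I) = -3 (x(Y, I) = -4 + (1 + I)/(I + 1) = -4 + (1 + I)/(1 + I) = -4 + 1 = -3)
(33*x(-1, 0))*c = (33*(-3))*(-26) = -99*(-26) = 2574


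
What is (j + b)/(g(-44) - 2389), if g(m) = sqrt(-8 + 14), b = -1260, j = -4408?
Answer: 13540852/5707315 + 5668*sqrt(6)/5707315 ≈ 2.3750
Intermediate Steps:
g(m) = sqrt(6)
(j + b)/(g(-44) - 2389) = (-4408 - 1260)/(sqrt(6) - 2389) = -5668/(-2389 + sqrt(6))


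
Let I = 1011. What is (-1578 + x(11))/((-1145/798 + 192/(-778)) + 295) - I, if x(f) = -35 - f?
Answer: -92558179575/91052477 ≈ -1016.5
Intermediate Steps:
(-1578 + x(11))/((-1145/798 + 192/(-778)) + 295) - I = (-1578 + (-35 - 1*11))/((-1145/798 + 192/(-778)) + 295) - 1*1011 = (-1578 + (-35 - 11))/((-1145*1/798 + 192*(-1/778)) + 295) - 1011 = (-1578 - 46)/((-1145/798 - 96/389) + 295) - 1011 = -1624/(-522013/310422 + 295) - 1011 = -1624/91052477/310422 - 1011 = -1624*310422/91052477 - 1011 = -504125328/91052477 - 1011 = -92558179575/91052477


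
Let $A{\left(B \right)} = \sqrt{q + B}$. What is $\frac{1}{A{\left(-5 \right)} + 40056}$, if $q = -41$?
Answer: $\frac{20028}{802241591} - \frac{i \sqrt{46}}{1604483182} \approx 2.4965 \cdot 10^{-5} - 4.2271 \cdot 10^{-9} i$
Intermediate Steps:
$A{\left(B \right)} = \sqrt{-41 + B}$
$\frac{1}{A{\left(-5 \right)} + 40056} = \frac{1}{\sqrt{-41 - 5} + 40056} = \frac{1}{\sqrt{-46} + 40056} = \frac{1}{i \sqrt{46} + 40056} = \frac{1}{40056 + i \sqrt{46}}$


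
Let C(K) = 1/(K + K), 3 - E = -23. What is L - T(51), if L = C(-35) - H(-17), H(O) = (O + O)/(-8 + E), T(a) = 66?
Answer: -40399/630 ≈ -64.125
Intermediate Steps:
E = 26 (E = 3 - 1*(-23) = 3 + 23 = 26)
H(O) = O/9 (H(O) = (O + O)/(-8 + 26) = (2*O)/18 = (2*O)*(1/18) = O/9)
C(K) = 1/(2*K)
L = 1181/630 (L = (½)/(-35) - (-17)/9 = (½)*(-1/35) - 1*(-17/9) = -1/70 + 17/9 = 1181/630 ≈ 1.8746)
L - T(51) = 1181/630 - 1*66 = 1181/630 - 66 = -40399/630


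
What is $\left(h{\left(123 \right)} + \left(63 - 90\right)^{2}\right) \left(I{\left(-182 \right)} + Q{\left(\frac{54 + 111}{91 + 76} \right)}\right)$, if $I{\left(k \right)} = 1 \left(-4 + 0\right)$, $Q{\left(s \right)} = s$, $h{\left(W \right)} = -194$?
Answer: $- \frac{269105}{167} \approx -1611.4$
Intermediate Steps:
$I{\left(k \right)} = -4$ ($I{\left(k \right)} = 1 \left(-4\right) = -4$)
$\left(h{\left(123 \right)} + \left(63 - 90\right)^{2}\right) \left(I{\left(-182 \right)} + Q{\left(\frac{54 + 111}{91 + 76} \right)}\right) = \left(-194 + \left(63 - 90\right)^{2}\right) \left(-4 + \frac{54 + 111}{91 + 76}\right) = \left(-194 + \left(-27\right)^{2}\right) \left(-4 + \frac{165}{167}\right) = \left(-194 + 729\right) \left(-4 + 165 \cdot \frac{1}{167}\right) = 535 \left(-4 + \frac{165}{167}\right) = 535 \left(- \frac{503}{167}\right) = - \frac{269105}{167}$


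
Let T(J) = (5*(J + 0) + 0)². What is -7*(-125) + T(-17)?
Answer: 8100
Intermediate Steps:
T(J) = 25*J² (T(J) = (5*J + 0)² = (5*J)² = 25*J²)
-7*(-125) + T(-17) = -7*(-125) + 25*(-17)² = 875 + 25*289 = 875 + 7225 = 8100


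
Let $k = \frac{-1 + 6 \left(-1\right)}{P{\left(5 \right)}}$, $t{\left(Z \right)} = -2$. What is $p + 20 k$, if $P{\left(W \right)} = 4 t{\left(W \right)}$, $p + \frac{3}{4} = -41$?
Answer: $- \frac{97}{4} \approx -24.25$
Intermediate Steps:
$p = - \frac{167}{4}$ ($p = - \frac{3}{4} - 41 = - \frac{167}{4} \approx -41.75$)
$P{\left(W \right)} = -8$ ($P{\left(W \right)} = 4 \left(-2\right) = -8$)
$k = \frac{7}{8}$ ($k = \frac{-1 + 6 \left(-1\right)}{-8} = \left(-1 - 6\right) \left(- \frac{1}{8}\right) = \left(-7\right) \left(- \frac{1}{8}\right) = \frac{7}{8} \approx 0.875$)
$p + 20 k = - \frac{167}{4} + 20 \cdot \frac{7}{8} = - \frac{167}{4} + \frac{35}{2} = - \frac{97}{4}$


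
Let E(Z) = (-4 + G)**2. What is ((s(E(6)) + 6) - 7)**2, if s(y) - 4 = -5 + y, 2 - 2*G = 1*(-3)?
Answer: 1/16 ≈ 0.062500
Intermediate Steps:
G = 5/2 (G = 1 - (-3)/2 = 1 - 1/2*(-3) = 1 + 3/2 = 5/2 ≈ 2.5000)
E(Z) = 9/4 (E(Z) = (-4 + 5/2)**2 = (-3/2)**2 = 9/4)
s(y) = -1 + y (s(y) = 4 + (-5 + y) = -1 + y)
((s(E(6)) + 6) - 7)**2 = (((-1 + 9/4) + 6) - 7)**2 = ((5/4 + 6) - 7)**2 = (29/4 - 7)**2 = (1/4)**2 = 1/16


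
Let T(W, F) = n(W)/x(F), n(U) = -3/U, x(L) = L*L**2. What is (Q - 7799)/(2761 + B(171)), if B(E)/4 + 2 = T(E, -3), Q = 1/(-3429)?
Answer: -1524338004/538082617 ≈ -2.8329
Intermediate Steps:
x(L) = L**3
Q = -1/3429 ≈ -0.00029163
T(W, F) = -3/(F**3*W) (T(W, F) = (-3/W)/(F**3) = (-3/W)/F**3 = -3/(F**3*W))
B(E) = -8 + 4/(9*E) (B(E) = -8 + 4*(-3/((-3)**3*E)) = -8 + 4*(-3*(-1/27)/E) = -8 + 4*(1/(9*E)) = -8 + 4/(9*E))
(Q - 7799)/(2761 + B(171)) = (-1/3429 - 7799)/(2761 + (-8 + (4/9)/171)) = -26742772/(3429*(2761 + (-8 + (4/9)*(1/171)))) = -26742772/(3429*(2761 + (-8 + 4/1539))) = -26742772/(3429*(2761 - 12308/1539)) = -26742772/(3429*4236871/1539) = -26742772/3429*1539/4236871 = -1524338004/538082617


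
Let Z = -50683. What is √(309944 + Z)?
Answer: √259261 ≈ 509.18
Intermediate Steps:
√(309944 + Z) = √(309944 - 50683) = √259261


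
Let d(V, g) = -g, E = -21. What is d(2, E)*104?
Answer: 2184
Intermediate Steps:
d(2, E)*104 = -1*(-21)*104 = 21*104 = 2184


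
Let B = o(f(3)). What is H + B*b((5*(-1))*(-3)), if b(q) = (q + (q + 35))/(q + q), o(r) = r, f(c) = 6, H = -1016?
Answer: -1003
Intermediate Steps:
B = 6
b(q) = (35 + 2*q)/(2*q) (b(q) = (q + (35 + q))/((2*q)) = (35 + 2*q)*(1/(2*q)) = (35 + 2*q)/(2*q))
H + B*b((5*(-1))*(-3)) = -1016 + 6*((35/2 + (5*(-1))*(-3))/(((5*(-1))*(-3)))) = -1016 + 6*((35/2 - 5*(-3))/((-5*(-3)))) = -1016 + 6*((35/2 + 15)/15) = -1016 + 6*((1/15)*(65/2)) = -1016 + 6*(13/6) = -1016 + 13 = -1003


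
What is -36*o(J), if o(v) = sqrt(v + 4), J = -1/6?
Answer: -6*sqrt(138) ≈ -70.484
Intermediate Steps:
J = -1/6 (J = -1*1/6 = -1/6 ≈ -0.16667)
o(v) = sqrt(4 + v)
-36*o(J) = -36*sqrt(4 - 1/6) = -6*sqrt(138)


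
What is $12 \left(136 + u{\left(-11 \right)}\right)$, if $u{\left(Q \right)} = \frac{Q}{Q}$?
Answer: $1644$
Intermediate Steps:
$u{\left(Q \right)} = 1$
$12 \left(136 + u{\left(-11 \right)}\right) = 12 \left(136 + 1\right) = 12 \cdot 137 = 1644$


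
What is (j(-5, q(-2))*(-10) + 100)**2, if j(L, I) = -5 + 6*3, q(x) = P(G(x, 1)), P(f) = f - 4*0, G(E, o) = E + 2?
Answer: 900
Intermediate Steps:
G(E, o) = 2 + E
P(f) = f (P(f) = f + 0 = f)
q(x) = 2 + x
j(L, I) = 13 (j(L, I) = -5 + 18 = 13)
(j(-5, q(-2))*(-10) + 100)**2 = (13*(-10) + 100)**2 = (-130 + 100)**2 = (-30)**2 = 900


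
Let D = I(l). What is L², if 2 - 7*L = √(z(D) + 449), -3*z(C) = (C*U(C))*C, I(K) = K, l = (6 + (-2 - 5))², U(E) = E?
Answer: (6 - √4038)²/441 ≈ 7.5090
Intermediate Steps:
l = 1 (l = (6 - 7)² = (-1)² = 1)
D = 1
z(C) = -C³/3 (z(C) = -C*C*C/3 = -C²*C/3 = -C³/3)
L = 2/7 - √4038/21 (L = 2/7 - √(-⅓*1³ + 449)/7 = 2/7 - √(-⅓*1 + 449)/7 = 2/7 - √(-⅓ + 449)/7 = 2/7 - √4038/21 ≈ -2.7402)
L² = (2/7 - √4038/21)²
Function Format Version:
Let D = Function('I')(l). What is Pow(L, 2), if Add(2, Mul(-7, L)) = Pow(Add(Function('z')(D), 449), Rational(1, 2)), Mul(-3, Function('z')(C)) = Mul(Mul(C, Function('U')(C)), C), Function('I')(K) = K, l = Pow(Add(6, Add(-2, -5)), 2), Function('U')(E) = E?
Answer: Mul(Rational(1, 441), Pow(Add(6, Mul(-1, Pow(4038, Rational(1, 2)))), 2)) ≈ 7.5090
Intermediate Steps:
l = 1 (l = Pow(Add(6, -7), 2) = Pow(-1, 2) = 1)
D = 1
Function('z')(C) = Mul(Rational(-1, 3), Pow(C, 3)) (Function('z')(C) = Mul(Rational(-1, 3), Mul(Mul(C, C), C)) = Mul(Rational(-1, 3), Mul(Pow(C, 2), C)) = Mul(Rational(-1, 3), Pow(C, 3)))
L = Add(Rational(2, 7), Mul(Rational(-1, 21), Pow(4038, Rational(1, 2)))) (L = Add(Rational(2, 7), Mul(Rational(-1, 7), Pow(Add(Mul(Rational(-1, 3), Pow(1, 3)), 449), Rational(1, 2)))) = Add(Rational(2, 7), Mul(Rational(-1, 7), Pow(Add(Mul(Rational(-1, 3), 1), 449), Rational(1, 2)))) = Add(Rational(2, 7), Mul(Rational(-1, 7), Pow(Add(Rational(-1, 3), 449), Rational(1, 2)))) = Add(Rational(2, 7), Mul(Rational(-1, 7), Pow(Rational(1346, 3), Rational(1, 2)))) = Add(Rational(2, 7), Mul(Rational(-1, 7), Mul(Rational(1, 3), Pow(4038, Rational(1, 2))))) = Add(Rational(2, 7), Mul(Rational(-1, 21), Pow(4038, Rational(1, 2)))) ≈ -2.7402)
Pow(L, 2) = Pow(Add(Rational(2, 7), Mul(Rational(-1, 21), Pow(4038, Rational(1, 2)))), 2)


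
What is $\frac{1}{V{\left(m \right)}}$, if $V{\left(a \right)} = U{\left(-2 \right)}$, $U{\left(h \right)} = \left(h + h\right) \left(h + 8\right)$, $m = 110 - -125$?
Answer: $- \frac{1}{24} \approx -0.041667$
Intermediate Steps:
$m = 235$ ($m = 110 + 125 = 235$)
$U{\left(h \right)} = 2 h \left(8 + h\right)$
$V{\left(a \right)} = -24$ ($V{\left(a \right)} = 2 \left(-2\right) \left(8 - 2\right) = 2 \left(-2\right) 6 = -24$)
$\frac{1}{V{\left(m \right)}} = \frac{1}{-24} = - \frac{1}{24}$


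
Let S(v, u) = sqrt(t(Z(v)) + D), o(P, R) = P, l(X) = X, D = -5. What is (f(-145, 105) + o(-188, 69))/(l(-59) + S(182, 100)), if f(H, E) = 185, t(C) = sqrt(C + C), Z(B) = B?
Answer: 3/(59 - sqrt(-5 + 2*sqrt(91))) ≈ 0.054301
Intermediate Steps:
t(C) = sqrt(2)*sqrt(C) (t(C) = sqrt(2*C) = sqrt(2)*sqrt(C))
S(v, u) = sqrt(-5 + sqrt(2)*sqrt(v)) (S(v, u) = sqrt(sqrt(2)*sqrt(v) - 5) = sqrt(-5 + sqrt(2)*sqrt(v)))
(f(-145, 105) + o(-188, 69))/(l(-59) + S(182, 100)) = (185 - 188)/(-59 + sqrt(-5 + sqrt(2)*sqrt(182))) = -3/(-59 + sqrt(-5 + 2*sqrt(91)))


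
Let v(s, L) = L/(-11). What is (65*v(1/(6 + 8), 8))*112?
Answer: -58240/11 ≈ -5294.5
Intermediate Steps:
v(s, L) = -L/11 (v(s, L) = L*(-1/11) = -L/11)
(65*v(1/(6 + 8), 8))*112 = (65*(-1/11*8))*112 = (65*(-8/11))*112 = -520/11*112 = -58240/11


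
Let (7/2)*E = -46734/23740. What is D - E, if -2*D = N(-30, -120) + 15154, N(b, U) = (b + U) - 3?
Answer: -623169811/83090 ≈ -7499.9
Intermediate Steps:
N(b, U) = -3 + U + b (N(b, U) = (U + b) - 3 = -3 + U + b)
D = -15001/2 (D = -((-3 - 120 - 30) + 15154)/2 = -(-153 + 15154)/2 = -½*15001 = -15001/2 ≈ -7500.5)
E = -23367/41545 (E = 2*(-46734/23740)/7 = 2*(-46734*1/23740)/7 = (2/7)*(-23367/11870) = -23367/41545 ≈ -0.56245)
D - E = -15001/2 - 1*(-23367/41545) = -15001/2 + 23367/41545 = -623169811/83090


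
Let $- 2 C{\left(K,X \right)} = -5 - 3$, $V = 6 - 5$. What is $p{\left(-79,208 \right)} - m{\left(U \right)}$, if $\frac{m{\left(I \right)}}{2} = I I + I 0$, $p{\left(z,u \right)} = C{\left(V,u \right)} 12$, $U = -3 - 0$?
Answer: $30$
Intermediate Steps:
$V = 1$ ($V = 6 - 5 = 1$)
$C{\left(K,X \right)} = 4$ ($C{\left(K,X \right)} = - \frac{-5 - 3}{2} = \left(- \frac{1}{2}\right) \left(-8\right) = 4$)
$U = -3$ ($U = -3 + 0 = -3$)
$p{\left(z,u \right)} = 48$ ($p{\left(z,u \right)} = 4 \cdot 12 = 48$)
$m{\left(I \right)} = 2 I^{2}$ ($m{\left(I \right)} = 2 \left(I I + I 0\right) = 2 \left(I^{2} + 0\right) = 2 I^{2}$)
$p{\left(-79,208 \right)} - m{\left(U \right)} = 48 - 2 \left(-3\right)^{2} = 48 - 2 \cdot 9 = 48 - 18 = 30$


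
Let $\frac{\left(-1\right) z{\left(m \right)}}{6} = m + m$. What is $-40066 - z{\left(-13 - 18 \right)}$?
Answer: $-40438$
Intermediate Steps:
$z{\left(m \right)} = - 12 m$ ($z{\left(m \right)} = - 6 \left(m + m\right) = - 6 \cdot 2 m = - 12 m$)
$-40066 - z{\left(-13 - 18 \right)} = -40066 - - 12 \left(-13 - 18\right) = -40066 - \left(-12\right) \left(-31\right) = -40066 - 372 = -40438$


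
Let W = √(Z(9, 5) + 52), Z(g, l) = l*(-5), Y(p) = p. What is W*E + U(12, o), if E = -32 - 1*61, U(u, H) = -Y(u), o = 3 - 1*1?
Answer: -12 - 279*√3 ≈ -495.24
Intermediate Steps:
o = 2 (o = 3 - 1 = 2)
U(u, H) = -u
Z(g, l) = -5*l
E = -93 (E = -32 - 61 = -93)
W = 3*√3 (W = √(-5*5 + 52) = √(-25 + 52) = √27 = 3*√3 ≈ 5.1962)
W*E + U(12, o) = (3*√3)*(-93) - 1*12 = -279*√3 - 12 = -12 - 279*√3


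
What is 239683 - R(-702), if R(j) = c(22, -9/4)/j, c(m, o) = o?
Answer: 74781095/312 ≈ 2.3968e+5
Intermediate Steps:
R(j) = -9/(4*j) (R(j) = (-9/4)/j = (-9*1/4)/j = -9/(4*j))
239683 - R(-702) = 239683 - (-9)/(4*(-702)) = 239683 - (-9)*(-1)/(4*702) = 239683 - 1*1/312 = 239683 - 1/312 = 74781095/312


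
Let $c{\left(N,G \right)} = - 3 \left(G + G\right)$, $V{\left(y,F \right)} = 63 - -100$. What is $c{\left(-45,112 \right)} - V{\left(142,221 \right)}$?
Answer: $-835$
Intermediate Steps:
$V{\left(y,F \right)} = 163$ ($V{\left(y,F \right)} = 63 + 100 = 163$)
$c{\left(N,G \right)} = - 6 G$ ($c{\left(N,G \right)} = - 3 \cdot 2 G = - 6 G$)
$c{\left(-45,112 \right)} - V{\left(142,221 \right)} = \left(-6\right) 112 - 163 = -672 - 163 = -835$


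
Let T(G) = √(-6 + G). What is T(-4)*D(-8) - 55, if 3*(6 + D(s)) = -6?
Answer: -55 - 8*I*√10 ≈ -55.0 - 25.298*I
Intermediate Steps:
D(s) = -8 (D(s) = -6 + (⅓)*(-6) = -6 - 2 = -8)
T(-4)*D(-8) - 55 = √(-6 - 4)*(-8) - 55 = √(-10)*(-8) - 55 = (I*√10)*(-8) - 55 = -8*I*√10 - 55 = -55 - 8*I*√10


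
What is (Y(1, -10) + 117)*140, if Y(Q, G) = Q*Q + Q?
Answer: 16660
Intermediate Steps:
Y(Q, G) = Q + Q² (Y(Q, G) = Q² + Q = Q + Q²)
(Y(1, -10) + 117)*140 = (1*(1 + 1) + 117)*140 = (1*2 + 117)*140 = (2 + 117)*140 = 119*140 = 16660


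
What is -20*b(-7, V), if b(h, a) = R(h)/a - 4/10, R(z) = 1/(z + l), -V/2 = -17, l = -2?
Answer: 1234/153 ≈ 8.0654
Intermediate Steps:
V = 34 (V = -2*(-17) = 34)
R(z) = 1/(-2 + z) (R(z) = 1/(z - 2) = 1/(-2 + z))
b(h, a) = -⅖ + 1/(a*(-2 + h)) (b(h, a) = 1/((-2 + h)*a) - 4/10 = 1/(a*(-2 + h)) - 4*⅒ = 1/(a*(-2 + h)) - ⅖ = -⅖ + 1/(a*(-2 + h)))
-20*b(-7, V) = -4*(5 - 2*34*(-2 - 7))/(34*(-2 - 7)) = -4*(5 - 2*34*(-9))/(34*(-9)) = -4*(-1)*(5 + 612)/(34*9) = -4*(-1)*617/(34*9) = -20*(-617/1530) = 1234/153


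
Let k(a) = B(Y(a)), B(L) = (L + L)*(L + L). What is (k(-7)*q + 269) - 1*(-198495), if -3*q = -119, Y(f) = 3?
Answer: 200192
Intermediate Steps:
B(L) = 4*L² (B(L) = (2*L)*(2*L) = 4*L²)
q = 119/3 (q = -⅓*(-119) = 119/3 ≈ 39.667)
k(a) = 36 (k(a) = 4*3² = 4*9 = 36)
(k(-7)*q + 269) - 1*(-198495) = (36*(119/3) + 269) - 1*(-198495) = (1428 + 269) + 198495 = 1697 + 198495 = 200192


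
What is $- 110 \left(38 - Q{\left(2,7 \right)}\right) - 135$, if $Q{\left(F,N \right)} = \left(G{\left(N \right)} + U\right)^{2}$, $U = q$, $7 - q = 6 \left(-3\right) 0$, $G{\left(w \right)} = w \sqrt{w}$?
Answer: $38805 + 10780 \sqrt{7} \approx 67326.0$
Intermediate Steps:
$G{\left(w \right)} = w^{\frac{3}{2}}$
$q = 7$ ($q = 7 - 6 \left(-3\right) 0 = 7 - \left(-18\right) 0 = 7 - 0 = 7 + 0 = 7$)
$U = 7$
$Q{\left(F,N \right)} = \left(7 + N^{\frac{3}{2}}\right)^{2}$ ($Q{\left(F,N \right)} = \left(N^{\frac{3}{2}} + 7\right)^{2} = \left(7 + N^{\frac{3}{2}}\right)^{2}$)
$- 110 \left(38 - Q{\left(2,7 \right)}\right) - 135 = - 110 \left(38 - \left(7 + 7^{\frac{3}{2}}\right)^{2}\right) - 135 = - 110 \left(38 - \left(7 + 7 \sqrt{7}\right)^{2}\right) - 135 = \left(-4180 + 110 \left(7 + 7 \sqrt{7}\right)^{2}\right) - 135 = -4315 + 110 \left(7 + 7 \sqrt{7}\right)^{2}$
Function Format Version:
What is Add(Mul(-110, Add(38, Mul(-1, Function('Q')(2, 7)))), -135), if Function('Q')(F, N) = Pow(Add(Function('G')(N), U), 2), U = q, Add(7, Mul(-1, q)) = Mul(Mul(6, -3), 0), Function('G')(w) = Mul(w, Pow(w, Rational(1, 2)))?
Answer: Add(38805, Mul(10780, Pow(7, Rational(1, 2)))) ≈ 67326.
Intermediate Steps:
Function('G')(w) = Pow(w, Rational(3, 2))
q = 7 (q = Add(7, Mul(-1, Mul(Mul(6, -3), 0))) = Add(7, Mul(-1, Mul(-18, 0))) = Add(7, Mul(-1, 0)) = Add(7, 0) = 7)
U = 7
Function('Q')(F, N) = Pow(Add(7, Pow(N, Rational(3, 2))), 2) (Function('Q')(F, N) = Pow(Add(Pow(N, Rational(3, 2)), 7), 2) = Pow(Add(7, Pow(N, Rational(3, 2))), 2))
Add(Mul(-110, Add(38, Mul(-1, Function('Q')(2, 7)))), -135) = Add(Mul(-110, Add(38, Mul(-1, Pow(Add(7, Pow(7, Rational(3, 2))), 2)))), -135) = Add(Mul(-110, Add(38, Mul(-1, Pow(Add(7, Mul(7, Pow(7, Rational(1, 2)))), 2)))), -135) = Add(Add(-4180, Mul(110, Pow(Add(7, Mul(7, Pow(7, Rational(1, 2)))), 2))), -135) = Add(-4315, Mul(110, Pow(Add(7, Mul(7, Pow(7, Rational(1, 2)))), 2)))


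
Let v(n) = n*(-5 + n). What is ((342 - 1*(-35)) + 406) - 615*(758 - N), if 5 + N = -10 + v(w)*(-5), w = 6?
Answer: -493062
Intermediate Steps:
N = -45 (N = -5 + (-10 + (6*(-5 + 6))*(-5)) = -5 + (-10 + (6*1)*(-5)) = -5 + (-10 + 6*(-5)) = -5 + (-10 - 30) = -5 - 40 = -45)
((342 - 1*(-35)) + 406) - 615*(758 - N) = ((342 - 1*(-35)) + 406) - 615*(758 - 1*(-45)) = ((342 + 35) + 406) - 615*(758 + 45) = (377 + 406) - 615*803 = 783 - 493845 = -493062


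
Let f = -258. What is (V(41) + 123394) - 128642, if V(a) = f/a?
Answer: -215426/41 ≈ -5254.3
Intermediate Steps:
V(a) = -258/a
(V(41) + 123394) - 128642 = (-258/41 + 123394) - 128642 = 5058896/41 - 128642 = -215426/41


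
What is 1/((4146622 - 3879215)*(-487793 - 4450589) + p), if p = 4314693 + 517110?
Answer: -1/1320553083671 ≈ -7.5726e-13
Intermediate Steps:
p = 4831803
1/((4146622 - 3879215)*(-487793 - 4450589) + p) = 1/((4146622 - 3879215)*(-487793 - 4450589) + 4831803) = 1/(267407*(-4938382) + 4831803) = 1/(-1320557915474 + 4831803) = 1/(-1320553083671) = -1/1320553083671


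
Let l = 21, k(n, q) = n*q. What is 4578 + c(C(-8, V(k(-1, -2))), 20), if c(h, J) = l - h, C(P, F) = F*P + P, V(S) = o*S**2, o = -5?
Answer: 4447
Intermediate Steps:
V(S) = -5*S**2
C(P, F) = P + F*P
c(h, J) = 21 - h
4578 + c(C(-8, V(k(-1, -2))), 20) = 4578 + (21 - (-8)*(1 - 5*(-1*(-2))**2)) = 4578 + (21 - (-8)*(1 - 5*2**2)) = 4578 + (21 - (-8)*(1 - 5*4)) = 4578 + (21 - (-8)*(1 - 20)) = 4578 + (21 - (-8)*(-19)) = 4578 + (21 - 1*152) = 4578 + (21 - 152) = 4578 - 131 = 4447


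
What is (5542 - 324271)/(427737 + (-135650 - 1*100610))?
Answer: -318729/191477 ≈ -1.6646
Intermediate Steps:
(5542 - 324271)/(427737 + (-135650 - 1*100610)) = -318729/(427737 + (-135650 - 100610)) = -318729/(427737 - 236260) = -318729/191477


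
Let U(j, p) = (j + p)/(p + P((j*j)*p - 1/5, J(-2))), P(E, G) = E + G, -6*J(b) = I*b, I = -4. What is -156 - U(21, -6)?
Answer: -6209043/39803 ≈ -155.99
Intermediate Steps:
J(b) = 2*b/3 (J(b) = -(-2)*b/3 = 2*b/3)
U(j, p) = (j + p)/(-23/15 + p + p*j²) (U(j, p) = (j + p)/(p + (((j*j)*p - 1/5) + (⅔)*(-2))) = (j + p)/(p + ((j²*p - 1*⅕) - 4/3)) = (j + p)/(p + ((p*j² - ⅕) - 4/3)) = (j + p)/(p + ((-⅕ + p*j²) - 4/3)) = (j + p)/(p + (-23/15 + p*j²)) = (j + p)/(-23/15 + p + p*j²))
-156 - U(21, -6) = -156 - 15*(21 - 6)/(-23 + 15*(-6) + 15*(-6)*21²) = -156 - 15*15/(-23 - 90 + 15*(-6)*441) = -156 - 15*15/(-23 - 90 - 39690) = -156 - 15*15/(-39803) = -156 - 15*(-1)*15/39803 = -156 - 1*(-225/39803) = -156 + 225/39803 = -6209043/39803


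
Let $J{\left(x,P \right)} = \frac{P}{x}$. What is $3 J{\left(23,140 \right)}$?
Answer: $\frac{420}{23} \approx 18.261$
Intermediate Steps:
$3 J{\left(23,140 \right)} = 3 \cdot \frac{140}{23} = \frac{420}{23}$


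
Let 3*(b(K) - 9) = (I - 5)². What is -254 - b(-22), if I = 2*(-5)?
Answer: -338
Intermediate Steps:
I = -10
b(K) = 84 (b(K) = 9 + (-10 - 5)²/3 = 9 + (⅓)*(-15)² = 9 + (⅓)*225 = 9 + 75 = 84)
-254 - b(-22) = -254 - 1*84 = -254 - 84 = -338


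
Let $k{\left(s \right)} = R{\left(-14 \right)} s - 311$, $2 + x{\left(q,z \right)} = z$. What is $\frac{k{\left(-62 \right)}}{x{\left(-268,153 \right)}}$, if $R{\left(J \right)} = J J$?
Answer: $- \frac{12463}{151} \approx -82.536$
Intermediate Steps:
$R{\left(J \right)} = J^{2}$
$x{\left(q,z \right)} = -2 + z$
$k{\left(s \right)} = -311 + 196 s$ ($k{\left(s \right)} = \left(-14\right)^{2} s - 311 = 196 s - 311 = -311 + 196 s$)
$\frac{k{\left(-62 \right)}}{x{\left(-268,153 \right)}} = \frac{-311 + 196 \left(-62\right)}{-2 + 153} = \frac{-311 - 12152}{151} = \left(-12463\right) \frac{1}{151} = - \frac{12463}{151}$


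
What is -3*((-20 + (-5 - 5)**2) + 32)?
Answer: -336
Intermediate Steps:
-3*((-20 + (-5 - 5)**2) + 32) = -3*((-20 + (-10)**2) + 32) = -3*((-20 + 100) + 32) = -3*(80 + 32) = -3*112 = -336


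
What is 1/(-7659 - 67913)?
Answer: -1/75572 ≈ -1.3232e-5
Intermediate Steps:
1/(-7659 - 67913) = 1/(-75572) = -1/75572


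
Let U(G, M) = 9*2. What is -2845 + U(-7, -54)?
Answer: -2827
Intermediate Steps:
U(G, M) = 18
-2845 + U(-7, -54) = -2845 + 18 = -2827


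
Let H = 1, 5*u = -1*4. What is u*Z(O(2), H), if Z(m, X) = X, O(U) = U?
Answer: -⅘ ≈ -0.80000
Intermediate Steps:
u = -⅘ (u = (-1*4)/5 = (⅕)*(-4) = -⅘ ≈ -0.80000)
u*Z(O(2), H) = -⅘*1 = -⅘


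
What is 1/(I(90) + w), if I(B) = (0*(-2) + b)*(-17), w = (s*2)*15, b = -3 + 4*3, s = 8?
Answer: 1/87 ≈ 0.011494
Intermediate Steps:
b = 9 (b = -3 + 12 = 9)
w = 240 (w = (8*2)*15 = 16*15 = 240)
I(B) = -153 (I(B) = (0*(-2) + 9)*(-17) = (0 + 9)*(-17) = 9*(-17) = -153)
1/(I(90) + w) = 1/(-153 + 240) = 1/87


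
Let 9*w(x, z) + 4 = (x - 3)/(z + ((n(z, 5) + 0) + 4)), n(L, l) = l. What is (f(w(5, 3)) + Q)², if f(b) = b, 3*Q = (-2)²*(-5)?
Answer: 146689/2916 ≈ 50.305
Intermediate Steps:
w(x, z) = -4/9 + (-3 + x)/(9*(9 + z)) (w(x, z) = -4/9 + ((x - 3)/(z + ((5 + 0) + 4)))/9 = -4/9 + ((-3 + x)/(z + (5 + 4)))/9 = -4/9 + ((-3 + x)/(z + 9))/9 = -4/9 + ((-3 + x)/(9 + z))/9 = -4/9 + (-3 + x)/(9*(9 + z)))
Q = -20/3 (Q = ((-2)²*(-5))/3 = (4*(-5))/3 = (⅓)*(-20) = -20/3 ≈ -6.6667)
(f(w(5, 3)) + Q)² = ((-39 + 5 - 4*3)/(9*(9 + 3)) - 20/3)² = ((⅑)*(-39 + 5 - 12)/12 - 20/3)² = ((⅑)*(1/12)*(-46) - 20/3)² = (-23/54 - 20/3)² = (-383/54)² = 146689/2916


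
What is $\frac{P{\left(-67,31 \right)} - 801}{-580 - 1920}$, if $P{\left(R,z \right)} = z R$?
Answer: $\frac{1439}{1250} \approx 1.1512$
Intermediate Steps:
$P{\left(R,z \right)} = R z$
$\frac{P{\left(-67,31 \right)} - 801}{-580 - 1920} = \frac{\left(-67\right) 31 - 801}{-580 - 1920} = \frac{-2077 - 801}{-2500} = \left(-2878\right) \left(- \frac{1}{2500}\right) = \frac{1439}{1250}$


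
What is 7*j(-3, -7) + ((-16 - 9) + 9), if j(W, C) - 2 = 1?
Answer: 5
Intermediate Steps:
j(W, C) = 3 (j(W, C) = 2 + 1 = 3)
7*j(-3, -7) + ((-16 - 9) + 9) = 7*3 + ((-16 - 9) + 9) = 21 + (-25 + 9) = 21 - 16 = 5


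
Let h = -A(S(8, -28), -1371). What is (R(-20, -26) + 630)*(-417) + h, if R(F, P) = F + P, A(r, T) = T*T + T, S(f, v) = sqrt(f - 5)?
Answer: -2121798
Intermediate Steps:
S(f, v) = sqrt(-5 + f)
A(r, T) = T + T**2 (A(r, T) = T**2 + T = T + T**2)
h = -1878270 (h = -(-1371)*(1 - 1371) = -(-1371)*(-1370) = -1*1878270 = -1878270)
(R(-20, -26) + 630)*(-417) + h = ((-20 - 26) + 630)*(-417) - 1878270 = (-46 + 630)*(-417) - 1878270 = 584*(-417) - 1878270 = -243528 - 1878270 = -2121798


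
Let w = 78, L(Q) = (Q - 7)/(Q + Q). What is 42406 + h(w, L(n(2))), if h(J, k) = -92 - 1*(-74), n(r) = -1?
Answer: 42388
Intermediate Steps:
L(Q) = (-7 + Q)/(2*Q) (L(Q) = (-7 + Q)/((2*Q)) = (-7 + Q)*(1/(2*Q)) = (-7 + Q)/(2*Q))
h(J, k) = -18 (h(J, k) = -92 + 74 = -18)
42406 + h(w, L(n(2))) = 42406 - 18 = 42388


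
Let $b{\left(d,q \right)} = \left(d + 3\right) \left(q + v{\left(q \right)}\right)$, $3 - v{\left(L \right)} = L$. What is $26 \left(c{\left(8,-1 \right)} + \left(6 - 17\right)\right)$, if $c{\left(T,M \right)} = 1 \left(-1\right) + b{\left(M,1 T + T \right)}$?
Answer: $-156$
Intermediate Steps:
$v{\left(L \right)} = 3 - L$
$b{\left(d,q \right)} = 9 + 3 d$ ($b{\left(d,q \right)} = \left(d + 3\right) \left(q - \left(-3 + q\right)\right) = \left(3 + d\right) 3 = 9 + 3 d$)
$c{\left(T,M \right)} = 8 + 3 M$ ($c{\left(T,M \right)} = 1 \left(-1\right) + \left(9 + 3 M\right) = -1 + \left(9 + 3 M\right) = 8 + 3 M$)
$26 \left(c{\left(8,-1 \right)} + \left(6 - 17\right)\right) = 26 \left(\left(8 + 3 \left(-1\right)\right) + \left(6 - 17\right)\right) = 26 \left(\left(8 - 3\right) + \left(6 - 17\right)\right) = 26 \left(5 - 11\right) = 26 \left(-6\right) = -156$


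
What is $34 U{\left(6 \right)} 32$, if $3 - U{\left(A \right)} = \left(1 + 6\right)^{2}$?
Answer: $-50048$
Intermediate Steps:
$U{\left(A \right)} = -46$ ($U{\left(A \right)} = 3 - \left(1 + 6\right)^{2} = 3 - 7^{2} = 3 - 49 = -46$)
$34 U{\left(6 \right)} 32 = 34 \left(-46\right) 32 = \left(-1564\right) 32 = -50048$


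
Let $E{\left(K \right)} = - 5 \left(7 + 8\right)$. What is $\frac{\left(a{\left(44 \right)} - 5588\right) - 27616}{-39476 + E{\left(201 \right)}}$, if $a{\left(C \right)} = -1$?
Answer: $\frac{33205}{39551} \approx 0.83955$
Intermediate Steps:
$E{\left(K \right)} = -75$ ($E{\left(K \right)} = \left(-5\right) 15 = -75$)
$\frac{\left(a{\left(44 \right)} - 5588\right) - 27616}{-39476 + E{\left(201 \right)}} = \frac{\left(-1 - 5588\right) - 27616}{-39476 - 75} = \frac{-5589 - 27616}{-39551} = \left(-33205\right) \left(- \frac{1}{39551}\right) = \frac{33205}{39551}$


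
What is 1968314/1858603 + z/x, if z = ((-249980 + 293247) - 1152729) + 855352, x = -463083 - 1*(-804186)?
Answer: 199108202012/633975059109 ≈ 0.31406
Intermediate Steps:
x = 341103 (x = -463083 + 804186 = 341103)
z = -254110 (z = (43267 - 1152729) + 855352 = -1109462 + 855352 = -254110)
1968314/1858603 + z/x = 1968314/1858603 - 254110/341103 = 199108202012/633975059109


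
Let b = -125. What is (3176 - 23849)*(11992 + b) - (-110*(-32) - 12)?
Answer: -245329999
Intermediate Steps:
(3176 - 23849)*(11992 + b) - (-110*(-32) - 12) = (3176 - 23849)*(11992 - 125) - (-110*(-32) - 12) = -20673*11867 - (3520 - 12) = -245326491 - 1*3508 = -245326491 - 3508 = -245329999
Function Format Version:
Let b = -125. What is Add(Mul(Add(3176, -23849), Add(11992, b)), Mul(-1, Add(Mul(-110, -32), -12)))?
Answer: -245329999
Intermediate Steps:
Add(Mul(Add(3176, -23849), Add(11992, b)), Mul(-1, Add(Mul(-110, -32), -12))) = Add(Mul(Add(3176, -23849), Add(11992, -125)), Mul(-1, Add(Mul(-110, -32), -12))) = Add(Mul(-20673, 11867), Mul(-1, Add(3520, -12))) = Add(-245326491, Mul(-1, 3508)) = Add(-245326491, -3508) = -245329999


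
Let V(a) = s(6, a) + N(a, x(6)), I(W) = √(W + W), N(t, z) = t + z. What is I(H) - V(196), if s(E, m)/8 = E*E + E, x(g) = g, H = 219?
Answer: -538 + √438 ≈ -517.07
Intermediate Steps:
s(E, m) = 8*E + 8*E² (s(E, m) = 8*(E*E + E) = 8*(E² + E) = 8*(E + E²) = 8*E + 8*E²)
I(W) = √2*√W (I(W) = √(2*W) = √2*√W)
V(a) = 342 + a (V(a) = 8*6*(1 + 6) + (a + 6) = 8*6*7 + (6 + a) = 336 + (6 + a) = 342 + a)
I(H) - V(196) = √2*√219 - (342 + 196) = √438 - 1*538 = √438 - 538 = -538 + √438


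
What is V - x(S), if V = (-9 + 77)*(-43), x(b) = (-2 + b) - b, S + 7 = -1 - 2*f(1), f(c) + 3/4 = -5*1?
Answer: -2922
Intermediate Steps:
f(c) = -23/4 (f(c) = -3/4 - 5*1 = -3/4 - 5 = -23/4)
S = 7/2 (S = -7 + (-1 - 2*(-23/4)) = -7 + (-1 + 23/2) = -7 + 21/2 = 7/2 ≈ 3.5000)
x(b) = -2
V = -2924 (V = 68*(-43) = -2924)
V - x(S) = -2924 - 1*(-2) = -2924 + 2 = -2922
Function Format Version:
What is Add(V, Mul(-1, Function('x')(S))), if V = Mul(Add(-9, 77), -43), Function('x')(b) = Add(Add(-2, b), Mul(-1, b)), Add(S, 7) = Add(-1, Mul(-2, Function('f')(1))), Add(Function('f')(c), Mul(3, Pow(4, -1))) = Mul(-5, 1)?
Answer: -2922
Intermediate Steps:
Function('f')(c) = Rational(-23, 4) (Function('f')(c) = Add(Rational(-3, 4), Mul(-5, 1)) = Add(Rational(-3, 4), -5) = Rational(-23, 4))
S = Rational(7, 2) (S = Add(-7, Add(-1, Mul(-2, Rational(-23, 4)))) = Add(-7, Add(-1, Rational(23, 2))) = Add(-7, Rational(21, 2)) = Rational(7, 2) ≈ 3.5000)
Function('x')(b) = -2
V = -2924 (V = Mul(68, -43) = -2924)
Add(V, Mul(-1, Function('x')(S))) = Add(-2924, Mul(-1, -2)) = Add(-2924, 2) = -2922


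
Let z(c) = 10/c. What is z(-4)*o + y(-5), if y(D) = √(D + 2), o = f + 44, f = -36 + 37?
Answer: -225/2 + I*√3 ≈ -112.5 + 1.732*I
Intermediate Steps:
f = 1
o = 45 (o = 1 + 44 = 45)
y(D) = √(2 + D)
z(-4)*o + y(-5) = (10/(-4))*45 + √(2 - 5) = (10*(-¼))*45 + √(-3) = -5/2*45 + I*√3 = -225/2 + I*√3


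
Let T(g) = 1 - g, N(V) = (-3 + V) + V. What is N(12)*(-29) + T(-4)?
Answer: -604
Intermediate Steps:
N(V) = -3 + 2*V
N(12)*(-29) + T(-4) = (-3 + 2*12)*(-29) + (1 - 1*(-4)) = (-3 + 24)*(-29) + (1 + 4) = 21*(-29) + 5 = -609 + 5 = -604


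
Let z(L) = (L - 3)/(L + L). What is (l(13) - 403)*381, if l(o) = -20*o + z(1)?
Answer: -252984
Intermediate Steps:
z(L) = (-3 + L)/(2*L) (z(L) = (-3 + L)/((2*L)) = (-3 + L)*(1/(2*L)) = (-3 + L)/(2*L))
l(o) = -1 - 20*o (l(o) = -20*o + (1/2)*(-3 + 1)/1 = -20*o + (1/2)*1*(-2) = -20*o - 1 = -1 - 20*o)
(l(13) - 403)*381 = ((-1 - 20*13) - 403)*381 = ((-1 - 260) - 403)*381 = (-261 - 403)*381 = -664*381 = -252984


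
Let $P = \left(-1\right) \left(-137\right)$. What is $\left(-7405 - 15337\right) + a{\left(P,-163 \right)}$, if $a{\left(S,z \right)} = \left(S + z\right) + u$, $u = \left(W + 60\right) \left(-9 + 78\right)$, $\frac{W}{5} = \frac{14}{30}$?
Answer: $-18467$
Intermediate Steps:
$W = \frac{7}{3}$ ($W = 5 \cdot \frac{14}{30} = 5 \cdot 14 \cdot \frac{1}{30} = 5 \cdot \frac{7}{15} = \frac{7}{3} \approx 2.3333$)
$P = 137$
$u = 4301$ ($u = \left(\frac{7}{3} + 60\right) \left(-9 + 78\right) = \frac{187}{3} \cdot 69 = 4301$)
$a{\left(S,z \right)} = 4301 + S + z$ ($a{\left(S,z \right)} = \left(S + z\right) + 4301 = 4301 + S + z$)
$\left(-7405 - 15337\right) + a{\left(P,-163 \right)} = \left(-7405 - 15337\right) + \left(4301 + 137 - 163\right) = -22742 + 4275 = -18467$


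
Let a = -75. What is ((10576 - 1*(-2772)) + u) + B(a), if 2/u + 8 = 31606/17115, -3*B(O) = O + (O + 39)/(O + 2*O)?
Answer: 52812160322/3949275 ≈ 13373.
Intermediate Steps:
B(O) = -O/3 - (39 + O)/(9*O) (B(O) = -(O + (O + 39)/(O + 2*O))/3 = -(O + (39 + O)/((3*O)))/3 = -(O + (39 + O)*(1/(3*O)))/3 = -(O + (39 + O)/(3*O))/3 = -O/3 - (39 + O)/(9*O))
u = -17115/52657 (u = 2/(-8 + 31606/17115) = 2/(-105314/17115) = 2*(-17115/105314) = -17115/52657 ≈ -0.32503)
((10576 - 1*(-2772)) + u) + B(a) = ((10576 - 1*(-2772)) - 17115/52657) + (1/9)*(-39 - 1*(-75)*(1 + 3*(-75)))/(-75) = ((10576 + 2772) - 17115/52657) + (1/9)*(-1/75)*(-39 - 1*(-75)*(1 - 225)) = (13348 - 17115/52657) + (1/9)*(-1/75)*(-39 - 1*(-75)*(-224)) = 702848521/52657 + (1/9)*(-1/75)*(-39 - 16800) = 702848521/52657 + (1/9)*(-1/75)*(-16839) = 702848521/52657 + 1871/75 = 52812160322/3949275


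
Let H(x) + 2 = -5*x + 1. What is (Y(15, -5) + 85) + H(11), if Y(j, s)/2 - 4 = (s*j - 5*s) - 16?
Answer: -95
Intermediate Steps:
H(x) = -1 - 5*x (H(x) = -2 + (-5*x + 1) = -2 + (1 - 5*x) = -1 - 5*x)
Y(j, s) = -24 - 10*s + 2*j*s (Y(j, s) = 8 + 2*((s*j - 5*s) - 16) = 8 + 2*((j*s - 5*s) - 16) = 8 + 2*((-5*s + j*s) - 16) = 8 + 2*(-16 - 5*s + j*s) = 8 + (-32 - 10*s + 2*j*s) = -24 - 10*s + 2*j*s)
(Y(15, -5) + 85) + H(11) = ((-24 - 10*(-5) + 2*15*(-5)) + 85) + (-1 - 5*11) = ((-24 + 50 - 150) + 85) + (-1 - 55) = (-124 + 85) - 56 = -39 - 56 = -95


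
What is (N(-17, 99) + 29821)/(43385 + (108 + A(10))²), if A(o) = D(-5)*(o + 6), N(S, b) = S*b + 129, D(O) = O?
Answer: 28267/44169 ≈ 0.63997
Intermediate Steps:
N(S, b) = 129 + S*b
A(o) = -30 - 5*o (A(o) = -5*(o + 6) = -5*(6 + o) = -30 - 5*o)
(N(-17, 99) + 29821)/(43385 + (108 + A(10))²) = ((129 - 17*99) + 29821)/(43385 + (108 + (-30 - 5*10))²) = ((129 - 1683) + 29821)/(43385 + (108 + (-30 - 50))²) = (-1554 + 29821)/(43385 + (108 - 80)²) = 28267/(43385 + 28²) = 28267/(43385 + 784) = 28267/44169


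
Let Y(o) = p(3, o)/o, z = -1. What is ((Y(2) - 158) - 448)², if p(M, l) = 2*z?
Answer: 368449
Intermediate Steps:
p(M, l) = -2 (p(M, l) = 2*(-1) = -2)
Y(o) = -2/o
((Y(2) - 158) - 448)² = ((-2/2 - 158) - 448)² = ((-2*½ - 158) - 448)² = ((-1 - 158) - 448)² = (-159 - 448)² = (-607)² = 368449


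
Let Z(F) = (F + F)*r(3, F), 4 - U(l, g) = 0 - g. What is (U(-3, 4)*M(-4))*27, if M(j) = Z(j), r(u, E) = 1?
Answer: -1728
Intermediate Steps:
U(l, g) = 4 + g (U(l, g) = 4 - (0 - g) = 4 - (-1)*g = 4 + g)
Z(F) = 2*F (Z(F) = (F + F)*1 = (2*F)*1 = 2*F)
M(j) = 2*j
(U(-3, 4)*M(-4))*27 = ((4 + 4)*(2*(-4)))*27 = (8*(-8))*27 = -64*27 = -1728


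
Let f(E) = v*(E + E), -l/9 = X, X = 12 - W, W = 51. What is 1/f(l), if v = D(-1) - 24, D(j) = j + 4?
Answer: -1/14742 ≈ -6.7833e-5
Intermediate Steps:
D(j) = 4 + j
v = -21 (v = (4 - 1) - 24 = 3 - 24 = -21)
X = -39 (X = 12 - 1*51 = 12 - 51 = -39)
l = 351 (l = -9*(-39) = 351)
f(E) = -42*E (f(E) = -21*(E + E) = -42*E)
1/f(l) = 1/(-42*351) = 1/(-14742) = -1/14742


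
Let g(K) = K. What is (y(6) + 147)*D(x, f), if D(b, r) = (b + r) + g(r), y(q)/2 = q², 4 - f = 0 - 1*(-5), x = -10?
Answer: -2628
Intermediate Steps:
f = -1 (f = 4 - (0 - 1*(-5)) = 4 - (0 + 5) = 4 - 1*5 = 4 - 5 = -1)
y(q) = 2*q²
D(b, r) = b + 2*r (D(b, r) = (b + r) + r = b + 2*r)
(y(6) + 147)*D(x, f) = (2*6² + 147)*(-10 + 2*(-1)) = (2*36 + 147)*(-10 - 2) = (72 + 147)*(-12) = 219*(-12) = -2628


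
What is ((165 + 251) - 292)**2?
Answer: 15376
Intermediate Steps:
((165 + 251) - 292)**2 = (416 - 292)**2 = 124**2 = 15376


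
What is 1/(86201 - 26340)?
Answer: 1/59861 ≈ 1.6705e-5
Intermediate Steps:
1/(86201 - 26340) = 1/59861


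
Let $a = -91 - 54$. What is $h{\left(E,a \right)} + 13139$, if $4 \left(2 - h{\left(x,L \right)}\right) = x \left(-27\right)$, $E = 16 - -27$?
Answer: $\frac{53725}{4} \approx 13431.0$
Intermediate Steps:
$a = -145$
$E = 43$ ($E = 16 + 27 = 43$)
$h{\left(x,L \right)} = 2 + \frac{27 x}{4}$ ($h{\left(x,L \right)} = 2 - \frac{x \left(-27\right)}{4} = 2 - \frac{\left(-27\right) x}{4} = 2 + \frac{27 x}{4}$)
$h{\left(E,a \right)} + 13139 = \left(2 + \frac{27}{4} \cdot 43\right) + 13139 = \left(2 + \frac{1161}{4}\right) + 13139 = \frac{1169}{4} + 13139 = \frac{53725}{4}$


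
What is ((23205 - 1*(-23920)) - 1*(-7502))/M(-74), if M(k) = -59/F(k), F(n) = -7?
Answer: 382389/59 ≈ 6481.2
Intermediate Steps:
M(k) = 59/7 (M(k) = -59/(-7) = -59*(-⅐) = 59/7)
((23205 - 1*(-23920)) - 1*(-7502))/M(-74) = ((23205 - 1*(-23920)) - 1*(-7502))/(59/7) = ((23205 + 23920) + 7502)*(7/59) = (47125 + 7502)*(7/59) = 54627*(7/59) = 382389/59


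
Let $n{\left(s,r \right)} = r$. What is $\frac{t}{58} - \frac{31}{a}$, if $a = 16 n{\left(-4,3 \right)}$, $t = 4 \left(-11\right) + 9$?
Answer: $- \frac{1739}{1392} \approx -1.2493$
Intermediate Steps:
$t = -35$ ($t = -44 + 9 = -35$)
$a = 48$ ($a = 16 \cdot 3 = 48$)
$\frac{t}{58} - \frac{31}{a} = - \frac{35}{58} - \frac{31}{48} = - \frac{1739}{1392}$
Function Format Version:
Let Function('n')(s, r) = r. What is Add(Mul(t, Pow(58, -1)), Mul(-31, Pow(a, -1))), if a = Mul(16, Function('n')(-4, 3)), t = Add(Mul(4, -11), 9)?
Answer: Rational(-1739, 1392) ≈ -1.2493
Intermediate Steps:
t = -35 (t = Add(-44, 9) = -35)
a = 48 (a = Mul(16, 3) = 48)
Add(Mul(t, Pow(58, -1)), Mul(-31, Pow(a, -1))) = Add(Mul(-35, Pow(58, -1)), Mul(-31, Pow(48, -1))) = Add(Mul(-35, Rational(1, 58)), Mul(-31, Rational(1, 48))) = Add(Rational(-35, 58), Rational(-31, 48)) = Rational(-1739, 1392)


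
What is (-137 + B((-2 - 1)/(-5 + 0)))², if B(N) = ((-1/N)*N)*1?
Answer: 19044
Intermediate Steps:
B(N) = -1 (B(N) = -1*1 = -1)
(-137 + B((-2 - 1)/(-5 + 0)))² = (-137 - 1)² = (-138)² = 19044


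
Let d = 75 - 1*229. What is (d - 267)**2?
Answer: 177241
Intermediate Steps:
d = -154 (d = 75 - 229 = -154)
(d - 267)**2 = (-154 - 267)**2 = (-421)**2 = 177241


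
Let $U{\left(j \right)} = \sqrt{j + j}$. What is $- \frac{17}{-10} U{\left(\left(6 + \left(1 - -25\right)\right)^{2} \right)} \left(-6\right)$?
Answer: $- \frac{1632 \sqrt{2}}{5} \approx -461.6$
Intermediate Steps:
$U{\left(j \right)} = \sqrt{2} \sqrt{j}$ ($U{\left(j \right)} = \sqrt{2 j} = \sqrt{2} \sqrt{j}$)
$- \frac{17}{-10} U{\left(\left(6 + \left(1 - -25\right)\right)^{2} \right)} \left(-6\right) = - \frac{17}{-10} \sqrt{2} \sqrt{\left(6 + \left(1 - -25\right)\right)^{2}} \left(-6\right) = \left(-17\right) \left(- \frac{1}{10}\right) \sqrt{2} \sqrt{\left(6 + \left(1 + 25\right)\right)^{2}} \left(-6\right) = \frac{17 \sqrt{2} \sqrt{\left(6 + 26\right)^{2}}}{10} \left(-6\right) = \frac{17 \sqrt{2} \sqrt{32^{2}}}{10} \left(-6\right) = \frac{17 \sqrt{2} \sqrt{1024}}{10} \left(-6\right) = \frac{17 \sqrt{2} \cdot 32}{10} \left(-6\right) = \frac{17 \cdot 32 \sqrt{2}}{10} \left(-6\right) = \frac{272 \sqrt{2}}{5} \left(-6\right) = - \frac{1632 \sqrt{2}}{5}$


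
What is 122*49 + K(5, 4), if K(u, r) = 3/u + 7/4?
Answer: 119607/20 ≈ 5980.4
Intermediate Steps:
K(u, r) = 7/4 + 3/u (K(u, r) = 3/u + 7*(1/4) = 3/u + 7/4 = 7/4 + 3/u)
122*49 + K(5, 4) = 122*49 + (7/4 + 3/5) = 5978 + (7/4 + 3*(1/5)) = 5978 + (7/4 + 3/5) = 5978 + 47/20 = 119607/20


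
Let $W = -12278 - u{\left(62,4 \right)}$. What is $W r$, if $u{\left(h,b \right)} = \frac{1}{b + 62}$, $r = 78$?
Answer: $- \frac{10534537}{11} \approx -9.5769 \cdot 10^{5}$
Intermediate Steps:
$u{\left(h,b \right)} = \frac{1}{62 + b}$
$W = - \frac{810349}{66}$ ($W = -12278 - \frac{1}{62 + 4} = -12278 - \frac{1}{66} = - \frac{810349}{66} \approx -12278.0$)
$W r = \left(- \frac{810349}{66}\right) 78 = - \frac{10534537}{11}$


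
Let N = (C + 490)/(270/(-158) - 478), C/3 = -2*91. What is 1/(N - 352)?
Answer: -37897/13335320 ≈ -0.0028419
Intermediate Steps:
C = -546 (C = 3*(-2*91) = 3*(-182) = -546)
N = 4424/37897 (N = (-546 + 490)/(270/(-158) - 478) = -56/(270*(-1/158) - 478) = -56/(-135/79 - 478) = -56/(-37897/79) = -56*(-79/37897) = 4424/37897 ≈ 0.11674)
1/(N - 352) = 1/(4424/37897 - 352) = 1/(-13335320/37897) = -37897/13335320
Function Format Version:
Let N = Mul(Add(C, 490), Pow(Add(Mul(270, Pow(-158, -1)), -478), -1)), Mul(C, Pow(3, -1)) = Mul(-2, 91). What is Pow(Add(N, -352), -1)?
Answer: Rational(-37897, 13335320) ≈ -0.0028419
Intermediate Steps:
C = -546 (C = Mul(3, Mul(-2, 91)) = Mul(3, -182) = -546)
N = Rational(4424, 37897) (N = Mul(Add(-546, 490), Pow(Add(Mul(270, Pow(-158, -1)), -478), -1)) = Mul(-56, Pow(Add(Mul(270, Rational(-1, 158)), -478), -1)) = Mul(-56, Pow(Add(Rational(-135, 79), -478), -1)) = Mul(-56, Pow(Rational(-37897, 79), -1)) = Mul(-56, Rational(-79, 37897)) = Rational(4424, 37897) ≈ 0.11674)
Pow(Add(N, -352), -1) = Pow(Add(Rational(4424, 37897), -352), -1) = Pow(Rational(-13335320, 37897), -1) = Rational(-37897, 13335320)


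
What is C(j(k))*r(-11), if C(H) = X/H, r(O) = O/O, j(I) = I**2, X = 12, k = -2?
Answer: 3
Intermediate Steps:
r(O) = 1
C(H) = 12/H
C(j(k))*r(-11) = (12/((-2)**2))*1 = (12/4)*1 = (12*(1/4))*1 = 3*1 = 3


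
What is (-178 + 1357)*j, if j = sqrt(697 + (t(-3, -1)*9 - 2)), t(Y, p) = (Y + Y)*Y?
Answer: 1179*sqrt(857) ≈ 34515.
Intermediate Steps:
t(Y, p) = 2*Y**2 (t(Y, p) = (2*Y)*Y = 2*Y**2)
j = sqrt(857) (j = sqrt(697 + ((2*(-3)**2)*9 - 2)) = sqrt(697 + ((2*9)*9 - 2)) = sqrt(697 + (18*9 - 2)) = sqrt(697 + (162 - 2)) = sqrt(697 + 160) = sqrt(857) ≈ 29.275)
(-178 + 1357)*j = (-178 + 1357)*sqrt(857) = 1179*sqrt(857)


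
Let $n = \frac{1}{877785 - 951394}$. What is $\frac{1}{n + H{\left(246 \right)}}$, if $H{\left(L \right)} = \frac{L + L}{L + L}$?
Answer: $\frac{73609}{73608} \approx 1.0$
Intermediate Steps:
$H{\left(L \right)} = 1$ ($H{\left(L \right)} = \frac{2 L}{2 L} = 2 L \frac{1}{2 L} = 1$)
$n = - \frac{1}{73609}$ ($n = \frac{1}{-73609} = - \frac{1}{73609} \approx -1.3585 \cdot 10^{-5}$)
$\frac{1}{n + H{\left(246 \right)}} = \frac{1}{- \frac{1}{73609} + 1} = \frac{1}{\frac{73608}{73609}} = \frac{73609}{73608}$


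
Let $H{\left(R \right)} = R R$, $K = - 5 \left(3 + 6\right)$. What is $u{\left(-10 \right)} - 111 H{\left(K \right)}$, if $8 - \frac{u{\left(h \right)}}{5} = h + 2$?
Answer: $-224695$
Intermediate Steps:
$K = -45$ ($K = \left(-5\right) 9 = -45$)
$u{\left(h \right)} = 30 - 5 h$ ($u{\left(h \right)} = 40 - 5 \left(h + 2\right) = 40 - 5 \left(2 + h\right) = 40 - \left(10 + 5 h\right) = 30 - 5 h$)
$H{\left(R \right)} = R^{2}$
$u{\left(-10 \right)} - 111 H{\left(K \right)} = \left(30 - -50\right) - 111 \left(-45\right)^{2} = \left(30 + 50\right) - 224775 = 80 - 224775 = -224695$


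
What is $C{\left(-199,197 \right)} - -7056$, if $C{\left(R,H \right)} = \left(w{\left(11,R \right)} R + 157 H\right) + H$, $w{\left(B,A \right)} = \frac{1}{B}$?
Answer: $\frac{419803}{11} \approx 38164.0$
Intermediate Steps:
$C{\left(R,H \right)} = 158 H + \frac{R}{11}$ ($C{\left(R,H \right)} = \left(\frac{R}{11} + 157 H\right) + H = \left(157 H + \frac{R}{11}\right) + H = 158 H + \frac{R}{11}$)
$C{\left(-199,197 \right)} - -7056 = \left(158 \cdot 197 + \frac{1}{11} \left(-199\right)\right) - -7056 = \left(31126 - \frac{199}{11}\right) + 7056 = \frac{342187}{11} + 7056 = \frac{419803}{11}$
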